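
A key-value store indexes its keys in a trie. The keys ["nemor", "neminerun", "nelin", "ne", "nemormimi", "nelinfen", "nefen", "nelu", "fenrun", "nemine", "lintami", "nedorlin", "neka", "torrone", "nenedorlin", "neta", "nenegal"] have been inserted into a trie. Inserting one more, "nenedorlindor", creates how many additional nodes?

3

"nenedorlin" is already a path in the trie; the remaining "dor" must be added.
New nodes needed: |"nenedorlindor"| − 10 = 13 − 10 = 3.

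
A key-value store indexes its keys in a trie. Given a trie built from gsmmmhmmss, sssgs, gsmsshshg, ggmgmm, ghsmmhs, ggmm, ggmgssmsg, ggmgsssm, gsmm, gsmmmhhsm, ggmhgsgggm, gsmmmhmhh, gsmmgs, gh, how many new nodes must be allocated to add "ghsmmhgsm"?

3

The longest prefix of "ghsmmhgsm" already in the trie is "ghsmmh" (length 6).
So 9 − 6 = 3 new nodes.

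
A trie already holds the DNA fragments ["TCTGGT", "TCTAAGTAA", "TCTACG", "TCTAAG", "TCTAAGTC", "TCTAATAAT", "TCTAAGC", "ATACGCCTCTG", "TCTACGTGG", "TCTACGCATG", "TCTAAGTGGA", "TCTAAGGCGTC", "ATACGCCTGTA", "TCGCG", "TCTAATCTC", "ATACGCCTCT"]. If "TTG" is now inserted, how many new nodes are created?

Walking "TTG" from the root, the first 1 characters ("T") follow existing edges; "T" is the first miss.
Each of the 2 remaining characters creates one node.

2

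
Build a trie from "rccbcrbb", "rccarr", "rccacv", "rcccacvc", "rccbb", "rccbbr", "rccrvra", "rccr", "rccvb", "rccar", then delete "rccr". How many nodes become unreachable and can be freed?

After clearing the end-marker at "rccr", prune upward until reaching a node still needed by another word.
Every node on "rccr" is still needed (e.g. by "rccrvra"), so nothing is freed.
Nodes removed: 0

0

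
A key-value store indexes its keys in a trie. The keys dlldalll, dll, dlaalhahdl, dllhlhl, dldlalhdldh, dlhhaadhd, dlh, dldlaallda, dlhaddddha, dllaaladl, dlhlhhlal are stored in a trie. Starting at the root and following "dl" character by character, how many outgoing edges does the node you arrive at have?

The children of the "dl" node are the distinct next characters among strings starting with "dl".
Characters that immediately follow "dl" among the stored strings: {a, d, h, l}.
That node has 4 child edges.

4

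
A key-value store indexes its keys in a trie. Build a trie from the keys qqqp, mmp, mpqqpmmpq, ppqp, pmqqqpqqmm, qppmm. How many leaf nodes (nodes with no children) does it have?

Leaves are exactly the stored words that no other stored word extends.
Those words: "mmp", "mpqqpmmpq", "pmqqqpqqmm", "ppqp", "qppmm", "qqqp"
Leaf count: 6

6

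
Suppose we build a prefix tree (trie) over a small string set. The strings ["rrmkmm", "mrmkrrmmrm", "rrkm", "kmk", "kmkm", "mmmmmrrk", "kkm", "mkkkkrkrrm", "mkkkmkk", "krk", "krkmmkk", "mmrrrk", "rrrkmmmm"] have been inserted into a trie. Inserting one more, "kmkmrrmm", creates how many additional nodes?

4

Walking "kmkmrrmm" from the root, the first 4 characters ("kmkm") follow existing edges; "r" is the first miss.
New nodes needed: |"kmkmrrmm"| − 4 = 8 − 4 = 4.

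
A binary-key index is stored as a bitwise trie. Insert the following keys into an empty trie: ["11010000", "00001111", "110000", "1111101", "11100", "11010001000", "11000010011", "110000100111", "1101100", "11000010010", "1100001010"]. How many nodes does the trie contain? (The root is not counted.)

42

For each word, the new-node count is its length minus the longest prefix already in the trie:
  "11010000" → 8 new (1, 1, 0, 1, 0, 0, 0, 0)
  "00001111" → 8 new (0, 0, 0, 0, 1, 1, 1, 1)
  "110000" → prefix "110" already present; 3 new (0, 0, 0)
  "1111101" → prefix "11" already present; 5 new (1, 1, 1, 0, 1)
  "11100" → prefix "111" already present; 2 new (0, 0)
  "11010001000" → prefix "1101000" already present; 4 new (1, 0, 0, 0)
  "11000010011" → prefix "110000" already present; 5 new (1, 0, 0, 1, 1)
  "110000100111" → prefix "11000010011" already present; 1 new (1)
  "1101100" → prefix "1101" already present; 3 new (1, 0, 0)
  "11000010010" → prefix "1100001001" already present; 1 new (0)
  "1100001010" → prefix "11000010" already present; 2 new (1, 0)
Total nodes = 8 + 8 + 3 + 5 + 2 + 4 + 5 + 1 + 3 + 1 + 2 = 42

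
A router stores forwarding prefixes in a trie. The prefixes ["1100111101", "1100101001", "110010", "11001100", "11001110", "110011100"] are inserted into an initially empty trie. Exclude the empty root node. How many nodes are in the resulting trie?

19

For each word, the new-node count is its length minus the longest prefix already in the trie:
  "1100111101" → 10 new (1, 1, 0, 0, 1, 1, 1, 1, 0, 1)
  "1100101001" → prefix "11001" already present; 5 new (0, 1, 0, 0, 1)
  "110010" → prefix "110010" already present; 0 new (none)
  "11001100" → prefix "110011" already present; 2 new (0, 0)
  "11001110" → prefix "1100111" already present; 1 new (0)
  "110011100" → prefix "11001110" already present; 1 new (0)
Total nodes = 10 + 5 + 0 + 2 + 1 + 1 = 19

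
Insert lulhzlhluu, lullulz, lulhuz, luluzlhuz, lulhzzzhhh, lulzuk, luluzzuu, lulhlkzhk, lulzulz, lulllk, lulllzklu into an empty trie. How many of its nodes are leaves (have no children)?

11

Leaves are exactly the stored words that no other stored word extends.
Those words: "lulhlkzhk", "lulhuz", "lulhzlhluu", "lulhzzzhhh", "lulllk", "lulllzklu", "lullulz", "luluzlhuz", "luluzzuu", "lulzuk", "lulzulz"
Leaf count: 11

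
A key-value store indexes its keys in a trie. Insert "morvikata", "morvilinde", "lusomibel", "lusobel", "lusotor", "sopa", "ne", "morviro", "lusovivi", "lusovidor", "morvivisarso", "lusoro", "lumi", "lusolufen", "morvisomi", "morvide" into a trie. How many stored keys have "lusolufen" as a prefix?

Walk to "lusolufen"; the words in its subtree are exactly those with that prefix.
Words under "lusolufen": lusolufen
Count: 1

1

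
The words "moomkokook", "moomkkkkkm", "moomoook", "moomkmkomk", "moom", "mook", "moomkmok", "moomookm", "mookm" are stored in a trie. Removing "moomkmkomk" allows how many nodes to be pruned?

After clearing the end-marker at "moomkmkomk", prune upward until reaching a node still needed by another word.
The suffix "komk" (4 nodes) is used only by "moomkmkomk"; the node for "moomkm" still has the child "o", so pruning stops there.
Nodes removed: 4

4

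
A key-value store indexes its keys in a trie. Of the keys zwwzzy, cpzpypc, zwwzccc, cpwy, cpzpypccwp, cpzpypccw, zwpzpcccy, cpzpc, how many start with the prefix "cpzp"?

4

Traverse to the node for "cpzp", then collect every word in that subtree.
Words under "cpzp": cpzpc, cpzpypc, cpzpypccw, cpzpypccwp
Count: 4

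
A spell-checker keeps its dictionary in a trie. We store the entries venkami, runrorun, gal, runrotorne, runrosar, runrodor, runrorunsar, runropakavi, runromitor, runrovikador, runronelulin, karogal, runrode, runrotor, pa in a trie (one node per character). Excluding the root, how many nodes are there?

67

Insert word by word; a character creates a node only if that edge doesn't already exist:
  "venkami" → 7 new (v, e, n, k, a, m, i)
  "runrorun" → 8 new (r, u, n, r, o, r, u, n)
  "gal" → 3 new (g, a, l)
  "runrotorne" → prefix "runro" already present; 5 new (t, o, r, n, e)
  "runrosar" → prefix "runro" already present; 3 new (s, a, r)
  "runrodor" → prefix "runro" already present; 3 new (d, o, r)
  "runrorunsar" → prefix "runrorun" already present; 3 new (s, a, r)
  "runropakavi" → prefix "runro" already present; 6 new (p, a, k, a, v, i)
  "runromitor" → prefix "runro" already present; 5 new (m, i, t, o, r)
  "runrovikador" → prefix "runro" already present; 7 new (v, i, k, a, d, o, r)
  "runronelulin" → prefix "runro" already present; 7 new (n, e, l, u, l, i, n)
  "karogal" → 7 new (k, a, r, o, g, a, l)
  "runrode" → prefix "runrod" already present; 1 new (e)
  "runrotor" → prefix "runrotor" already present; 0 new (none)
  "pa" → 2 new (p, a)
Total nodes = 7 + 8 + 3 + 5 + 3 + 3 + 3 + 6 + 5 + 7 + 7 + 7 + 1 + 0 + 2 = 67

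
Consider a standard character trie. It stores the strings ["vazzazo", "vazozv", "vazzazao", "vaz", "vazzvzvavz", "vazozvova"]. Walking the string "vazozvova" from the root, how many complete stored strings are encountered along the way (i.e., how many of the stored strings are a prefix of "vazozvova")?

3

Check each prefix of "vazozvova" against the stored set — each match is an end-marker on the path.
Prefixes of the query that are stored words: "vaz", "vazozv", "vazozvova"
Count: 3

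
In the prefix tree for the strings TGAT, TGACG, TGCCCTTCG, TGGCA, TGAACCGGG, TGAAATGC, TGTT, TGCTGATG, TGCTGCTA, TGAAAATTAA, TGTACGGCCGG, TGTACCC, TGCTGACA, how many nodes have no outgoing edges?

Leaves are exactly the stored words that no other stored word extends.
Those words: "TGAAAATTAA", "TGAAATGC", "TGAACCGGG", "TGACG", "TGAT", "TGCCCTTCG", "TGCTGACA", "TGCTGATG", "TGCTGCTA", "TGGCA", "TGTACCC", "TGTACGGCCGG", "TGTT"
Leaf count: 13

13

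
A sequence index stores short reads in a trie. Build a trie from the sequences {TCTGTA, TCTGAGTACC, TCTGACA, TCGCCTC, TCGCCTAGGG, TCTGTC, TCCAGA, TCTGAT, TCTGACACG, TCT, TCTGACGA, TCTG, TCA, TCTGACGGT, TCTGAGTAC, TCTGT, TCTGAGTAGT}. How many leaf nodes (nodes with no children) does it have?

12

A leaf is a node with no children — equivalently, the end of a word that is not a proper prefix of any other stored word.
Those words: "TCA", "TCCAGA", "TCGCCTAGGG", "TCGCCTC", "TCTGACACG", "TCTGACGA", "TCTGACGGT", "TCTGAGTACC", "TCTGAGTAGT", "TCTGAT", "TCTGTA", "TCTGTC"
Leaf count: 12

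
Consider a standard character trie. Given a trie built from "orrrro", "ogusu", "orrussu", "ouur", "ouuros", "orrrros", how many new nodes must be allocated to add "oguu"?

"ogu" is already a path in the trie; the remaining "u" must be added.
New nodes needed: |"oguu"| − 3 = 4 − 3 = 1.

1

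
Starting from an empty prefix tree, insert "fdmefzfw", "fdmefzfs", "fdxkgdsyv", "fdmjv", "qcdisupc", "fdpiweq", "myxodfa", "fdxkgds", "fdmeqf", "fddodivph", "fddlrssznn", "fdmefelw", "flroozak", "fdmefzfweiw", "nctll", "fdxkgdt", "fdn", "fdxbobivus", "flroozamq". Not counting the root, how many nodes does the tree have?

83

Count nodes per top-level branch (shared prefixes stored once):
  'f'-branch (fddlrssznn, fddodivph, fdmefelw, fdmefzfs, fdmefzfw, fdmefzfweiw, fdmeqf, fdmjv, fdn, fdpiweq, fdxbobivus, fdxkgds, fdxkgdsyv, fdxkgdt, flroozak, flroozamq): 63 nodes
  'm'-branch (myxodfa): 7 nodes
  'n'-branch (nctll): 5 nodes
  'q'-branch (qcdisupc): 8 nodes
Sum: 83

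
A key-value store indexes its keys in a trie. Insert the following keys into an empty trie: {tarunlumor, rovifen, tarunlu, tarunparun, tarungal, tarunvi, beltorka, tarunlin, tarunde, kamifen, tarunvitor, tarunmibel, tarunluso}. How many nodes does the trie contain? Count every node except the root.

56

Count nodes per top-level branch (shared prefixes stored once):
  'b'-branch (beltorka): 8 nodes
  'k'-branch (kamifen): 7 nodes
  'r'-branch (rovifen): 7 nodes
  't'-branch (tarunde, tarungal, tarunlin, tarunlu, tarunlumor, tarunluso, tarunmibel, tarunparun, tarunvi, tarunvitor): 34 nodes
Sum: 56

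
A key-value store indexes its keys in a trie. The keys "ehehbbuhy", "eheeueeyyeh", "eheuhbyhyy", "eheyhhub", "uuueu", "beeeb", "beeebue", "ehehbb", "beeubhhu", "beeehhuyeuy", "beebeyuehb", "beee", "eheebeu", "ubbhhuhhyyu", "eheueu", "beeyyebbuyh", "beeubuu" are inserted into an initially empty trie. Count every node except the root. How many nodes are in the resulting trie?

Count nodes per top-level branch (shared prefixes stored once):
  'b'-branch (beebeyuehb, beee, beeeb, beeebue, beeehhuyeuy, beeubhhu, beeubuu, beeyyebbuyh): 36 nodes
  'e'-branch (eheebeu, eheeueeyyeh, ehehbb, ehehbbuhy, eheueu, eheuhbyhyy, eheyhhub): 34 nodes
  'u'-branch (ubbhhuhhyyu, uuueu): 15 nodes
Sum: 85

85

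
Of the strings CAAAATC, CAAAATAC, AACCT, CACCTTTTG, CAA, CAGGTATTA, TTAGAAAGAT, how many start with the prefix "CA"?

5

Traverse to the node for "CA", then collect every word in that subtree.
Matches: "CAA", "CAAAATAC", "CAAAATC", "CACCTTTTG", "CAGGTATTA"
Count: 5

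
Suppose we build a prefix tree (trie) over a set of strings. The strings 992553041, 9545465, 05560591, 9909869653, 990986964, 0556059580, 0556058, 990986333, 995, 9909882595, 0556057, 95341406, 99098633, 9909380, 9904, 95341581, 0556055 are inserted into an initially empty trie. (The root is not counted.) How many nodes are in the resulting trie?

For each word, the new-node count is its length minus the longest prefix already in the trie:
  "992553041" → 9 new (9, 9, 2, 5, 5, 3, 0, 4, 1)
  "9545465" → prefix "9" already present; 6 new (5, 4, 5, 4, 6, 5)
  "05560591" → 8 new (0, 5, 5, 6, 0, 5, 9, 1)
  "9909869653" → prefix "99" already present; 8 new (0, 9, 8, 6, 9, 6, 5, 3)
  "990986964" → prefix "99098696" already present; 1 new (4)
  "0556059580" → prefix "0556059" already present; 3 new (5, 8, 0)
  "0556058" → prefix "055605" already present; 1 new (8)
  "990986333" → prefix "990986" already present; 3 new (3, 3, 3)
  "995" → prefix "99" already present; 1 new (5)
  "9909882595" → prefix "99098" already present; 5 new (8, 2, 5, 9, 5)
  "0556057" → prefix "055605" already present; 1 new (7)
  "95341406" → prefix "95" already present; 6 new (3, 4, 1, 4, 0, 6)
  "99098633" → prefix "99098633" already present; 0 new (none)
  "9909380" → prefix "9909" already present; 3 new (3, 8, 0)
  "9904" → prefix "990" already present; 1 new (4)
  "95341581" → prefix "95341" already present; 3 new (5, 8, 1)
  "0556055" → prefix "055605" already present; 1 new (5)
Total nodes = 9 + 6 + 8 + 8 + 1 + 3 + 1 + 3 + 1 + 5 + 1 + 6 + 0 + 3 + 1 + 3 + 1 = 60

60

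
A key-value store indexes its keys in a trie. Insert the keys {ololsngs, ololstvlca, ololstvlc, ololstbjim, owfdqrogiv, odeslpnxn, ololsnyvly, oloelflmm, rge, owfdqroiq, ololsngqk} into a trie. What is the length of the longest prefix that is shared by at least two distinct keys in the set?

9

Look for the deepest trie node that still has at least two words in its subtree.
"ololstvlc" and "ololstvlca" agree on "ololstvlc" (9 characters) before diverging; nothing deeper is shared.
Longest shared-prefix length: 9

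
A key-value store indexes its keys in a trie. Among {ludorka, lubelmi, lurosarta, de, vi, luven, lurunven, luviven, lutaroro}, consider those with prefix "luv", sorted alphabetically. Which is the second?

luviven

Words with prefix "luv", in lexicographic order: "luven", "luviven"
Position 2: luviven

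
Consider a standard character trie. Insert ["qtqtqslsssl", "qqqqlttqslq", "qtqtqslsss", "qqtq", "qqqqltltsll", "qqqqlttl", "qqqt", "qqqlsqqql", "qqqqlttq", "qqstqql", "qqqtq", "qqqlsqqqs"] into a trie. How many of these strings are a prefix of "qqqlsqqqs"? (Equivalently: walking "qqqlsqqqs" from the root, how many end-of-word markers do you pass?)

Check each prefix of "qqqlsqqqs" against the stored set — each match is an end-marker on the path.
Prefixes of the query that are stored words: "qqqlsqqqs"
Count: 1

1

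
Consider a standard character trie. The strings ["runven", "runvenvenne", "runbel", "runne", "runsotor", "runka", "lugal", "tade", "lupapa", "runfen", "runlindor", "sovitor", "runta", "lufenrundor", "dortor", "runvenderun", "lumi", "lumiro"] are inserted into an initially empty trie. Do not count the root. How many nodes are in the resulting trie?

78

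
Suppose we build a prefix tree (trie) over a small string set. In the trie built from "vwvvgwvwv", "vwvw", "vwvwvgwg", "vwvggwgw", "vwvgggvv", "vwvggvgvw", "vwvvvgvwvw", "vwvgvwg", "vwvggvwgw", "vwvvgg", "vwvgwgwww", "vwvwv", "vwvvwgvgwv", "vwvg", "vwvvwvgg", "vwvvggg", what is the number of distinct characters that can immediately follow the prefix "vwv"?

Walk "vwv" from the root, arriving at one node.
Characters that immediately follow "vwv" among the stored strings: {g, v, w}.
That node has 3 child edges.

3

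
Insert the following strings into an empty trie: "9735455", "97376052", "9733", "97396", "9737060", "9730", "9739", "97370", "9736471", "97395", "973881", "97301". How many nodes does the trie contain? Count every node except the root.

Trie structure (* marks end of a word):
(root)
└─ 9
   └─ 7
      └─ 3
         ├─ 0 *
         │  └─ 1 *
         ├─ 3 *
         ├─ 5
         │  └─ 4
         │     └─ 5
         │        └─ 5 *
         ├─ 6
         │  └─ 4
         │     └─ 7
         │        └─ 1 *
         ├─ 7
         │  ├─ 0 *
         │  │  └─ 6
         │  │     └─ 0 *
         │  └─ 6
         │     └─ 0
         │        └─ 5
         │           └─ 2 *
         ├─ 8
         │  └─ 8
         │     └─ 1 *
         └─ 9 *
            ├─ 5 *
            └─ 6 *
Counting every labelled node above: 28.

28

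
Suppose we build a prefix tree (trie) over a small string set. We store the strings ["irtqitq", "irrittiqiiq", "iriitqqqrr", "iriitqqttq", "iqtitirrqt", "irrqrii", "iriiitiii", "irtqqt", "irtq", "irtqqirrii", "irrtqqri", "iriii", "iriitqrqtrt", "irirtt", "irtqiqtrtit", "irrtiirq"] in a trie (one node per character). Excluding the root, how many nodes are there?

75

Trace insertions, counting only characters that open a new branch:
  "irtqitq" → 7 new (i, r, t, q, i, t, q)
  "irrittiqiiq" → prefix "ir" already present; 9 new (r, i, t, t, i, q, i, i, q)
  "iriitqqqrr" → prefix "ir" already present; 8 new (i, i, t, q, q, q, r, r)
  "iriitqqttq" → prefix "iriitqq" already present; 3 new (t, t, q)
  "iqtitirrqt" → prefix "i" already present; 9 new (q, t, i, t, i, r, r, q, t)
  "irrqrii" → prefix "irr" already present; 4 new (q, r, i, i)
  "iriiitiii" → prefix "irii" already present; 5 new (i, t, i, i, i)
  "irtqqt" → prefix "irtq" already present; 2 new (q, t)
  "irtq" → prefix "irtq" already present; 0 new (none)
  "irtqqirrii" → prefix "irtqq" already present; 5 new (i, r, r, i, i)
  "irrtqqri" → prefix "irr" already present; 5 new (t, q, q, r, i)
  "iriii" → prefix "iriii" already present; 0 new (none)
  "iriitqrqtrt" → prefix "iriitq" already present; 5 new (r, q, t, r, t)
  "irirtt" → prefix "iri" already present; 3 new (r, t, t)
  "irtqiqtrtit" → prefix "irtqi" already present; 6 new (q, t, r, t, i, t)
  "irrtiirq" → prefix "irrt" already present; 4 new (i, i, r, q)
Total nodes = 7 + 9 + 8 + 3 + 9 + 4 + 5 + 2 + 0 + 5 + 5 + 0 + 5 + 3 + 6 + 4 = 75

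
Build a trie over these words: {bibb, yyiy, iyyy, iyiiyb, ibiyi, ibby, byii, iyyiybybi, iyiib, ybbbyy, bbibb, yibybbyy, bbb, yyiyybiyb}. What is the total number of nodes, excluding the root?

54

Count nodes per top-level branch (shared prefixes stored once):
  'b'-branch (bbb, bbibb, bibb, byii): 12 nodes
  'i'-branch (ibby, ibiyi, iyiib, iyiiyb, iyyiybybi, iyyy): 21 nodes
  'y'-branch (ybbbyy, yibybbyy, yyiy, yyiyybiyb): 21 nodes
Sum: 54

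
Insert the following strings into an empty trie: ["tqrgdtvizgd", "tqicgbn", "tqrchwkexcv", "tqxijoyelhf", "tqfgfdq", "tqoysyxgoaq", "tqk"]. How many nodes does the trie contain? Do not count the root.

For each word, the new-node count is its length minus the longest prefix already in the trie:
  "tqrgdtvizgd" → 11 new (t, q, r, g, d, t, v, i, z, g, d)
  "tqicgbn" → prefix "tq" already present; 5 new (i, c, g, b, n)
  "tqrchwkexcv" → prefix "tqr" already present; 8 new (c, h, w, k, e, x, c, v)
  "tqxijoyelhf" → prefix "tq" already present; 9 new (x, i, j, o, y, e, l, h, f)
  "tqfgfdq" → prefix "tq" already present; 5 new (f, g, f, d, q)
  "tqoysyxgoaq" → prefix "tq" already present; 9 new (o, y, s, y, x, g, o, a, q)
  "tqk" → prefix "tq" already present; 1 new (k)
Total nodes = 11 + 5 + 8 + 9 + 5 + 9 + 1 = 48

48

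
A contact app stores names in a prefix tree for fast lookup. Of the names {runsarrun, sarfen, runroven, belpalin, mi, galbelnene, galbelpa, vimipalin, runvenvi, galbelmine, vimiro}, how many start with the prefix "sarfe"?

1

Traverse to the node for "sarfe", then collect every word in that subtree.
Words under "sarfe": sarfen
Count: 1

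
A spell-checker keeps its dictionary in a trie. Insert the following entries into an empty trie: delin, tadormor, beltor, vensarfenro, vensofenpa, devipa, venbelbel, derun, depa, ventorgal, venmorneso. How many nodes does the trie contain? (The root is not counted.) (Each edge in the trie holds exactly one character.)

64

Count nodes per top-level branch (shared prefixes stored once):
  'b'-branch (beltor): 6 nodes
  'd'-branch (delin, depa, derun, devipa): 14 nodes
  't'-branch (tadormor): 8 nodes
  'v'-branch (venbelbel, venmorneso, vensarfenro, vensofenpa, ventorgal): 36 nodes
Sum: 64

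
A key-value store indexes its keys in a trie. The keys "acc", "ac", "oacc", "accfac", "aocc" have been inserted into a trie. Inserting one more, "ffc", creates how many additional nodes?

No existing word starts with "f", so every character of "ffc" needs a new node.
3 − 0 = 3 new nodes.

3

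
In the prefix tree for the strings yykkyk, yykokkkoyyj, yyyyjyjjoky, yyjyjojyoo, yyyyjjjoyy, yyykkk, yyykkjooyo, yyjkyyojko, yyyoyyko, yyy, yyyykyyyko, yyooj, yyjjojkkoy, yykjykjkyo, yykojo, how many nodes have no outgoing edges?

Leaves are exactly the stored words that no other stored word extends.
Those words: "yyjjojkkoy", "yyjkyyojko", "yyjyjojyoo", "yykjykjkyo", "yykkyk", "yykojo", "yykokkkoyyj", "yyooj", "yyykkjooyo", "yyykkk", "yyyoyyko", "yyyyjjjoyy", "yyyyjyjjoky", "yyyykyyyko"
Leaf count: 14

14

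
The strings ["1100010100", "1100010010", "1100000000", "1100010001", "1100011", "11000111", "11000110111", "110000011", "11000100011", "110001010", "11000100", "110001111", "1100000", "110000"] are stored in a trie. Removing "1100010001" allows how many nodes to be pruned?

A node on "1100010001"'s path can go only if nothing else ends at it or branches off below it.
Every node on "1100010001" is still needed (e.g. by "11000100011"), so nothing is freed.
Nodes removed: 0

0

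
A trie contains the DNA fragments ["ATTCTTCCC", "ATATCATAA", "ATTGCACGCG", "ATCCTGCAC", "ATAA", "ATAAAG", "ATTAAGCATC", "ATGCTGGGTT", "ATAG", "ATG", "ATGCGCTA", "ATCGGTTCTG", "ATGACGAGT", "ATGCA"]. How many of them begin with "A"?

14

Walk to "A"; the words in its subtree are exactly those with that prefix.
Matches: "ATAA", "ATAAAG", "ATAG", "ATATCATAA", "ATCCTGCAC", "ATCGGTTCTG", "ATG", "ATGACGAGT", "ATGCA", "ATGCGCTA", "ATGCTGGGTT", "ATTAAGCATC", "ATTCTTCCC", "ATTGCACGCG"
Count: 14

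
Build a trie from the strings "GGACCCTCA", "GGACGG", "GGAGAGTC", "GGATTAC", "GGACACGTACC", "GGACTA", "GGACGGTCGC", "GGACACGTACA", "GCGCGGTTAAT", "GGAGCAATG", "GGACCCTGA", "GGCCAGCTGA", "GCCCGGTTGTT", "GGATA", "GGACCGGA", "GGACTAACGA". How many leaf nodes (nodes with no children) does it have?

Leaves are exactly the stored words that no other stored word extends.
Those words: "GCCCGGTTGTT", "GCGCGGTTAAT", "GGACACGTACA", "GGACACGTACC", "GGACCCTCA", "GGACCCTGA", "GGACCGGA", "GGACGGTCGC", "GGACTAACGA", "GGAGAGTC", "GGAGCAATG", "GGATA", "GGATTAC", "GGCCAGCTGA"
Leaf count: 14

14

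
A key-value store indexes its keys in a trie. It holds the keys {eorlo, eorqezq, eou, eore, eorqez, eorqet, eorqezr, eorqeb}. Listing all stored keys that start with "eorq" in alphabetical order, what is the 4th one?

Filter for "eorq…" and sort: "eorqeb", "eorqet", "eorqez", "eorqezq", "eorqezr"
Position 4: eorqezq

eorqezq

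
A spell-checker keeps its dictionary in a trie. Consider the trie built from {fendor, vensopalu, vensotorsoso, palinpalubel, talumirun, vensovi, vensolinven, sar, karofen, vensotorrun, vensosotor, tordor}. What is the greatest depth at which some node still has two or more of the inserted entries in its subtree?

The deepest shared node is where two words last agree before diverging.
"vensotorrun" and "vensotorsoso" agree on "vensotor" (8 characters) before diverging; nothing deeper is shared.
Longest shared-prefix length: 8

8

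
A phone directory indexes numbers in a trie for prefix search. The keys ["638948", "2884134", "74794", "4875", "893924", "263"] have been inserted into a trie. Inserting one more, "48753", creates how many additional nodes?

1

Walking "48753" from the root, the first 4 characters ("4875") follow existing edges; "3" is the first miss.
So 5 − 4 = 1 new nodes.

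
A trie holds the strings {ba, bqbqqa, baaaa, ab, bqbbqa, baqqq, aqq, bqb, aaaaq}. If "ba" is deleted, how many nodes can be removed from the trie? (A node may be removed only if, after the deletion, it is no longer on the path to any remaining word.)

0

After clearing the end-marker at "ba", prune upward until reaching a node still needed by another word.
Every node on "ba" is still needed (e.g. by "baaaa"), so nothing is freed.
Nodes removed: 0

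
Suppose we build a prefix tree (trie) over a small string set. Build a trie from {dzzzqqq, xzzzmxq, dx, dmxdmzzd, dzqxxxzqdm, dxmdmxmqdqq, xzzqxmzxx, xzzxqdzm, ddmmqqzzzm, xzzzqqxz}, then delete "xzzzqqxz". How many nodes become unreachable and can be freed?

4

After clearing the end-marker at "xzzzqqxz", prune upward until reaching a node still needed by another word.
The suffix "qqxz" (4 nodes) is used only by "xzzzqqxz"; the node for "xzzz" still has the child "m", so pruning stops there.
Nodes removed: 4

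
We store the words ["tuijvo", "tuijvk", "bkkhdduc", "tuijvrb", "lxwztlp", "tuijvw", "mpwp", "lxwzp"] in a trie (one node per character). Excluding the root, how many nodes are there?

Insert word by word; a character creates a node only if that edge doesn't already exist:
  "tuijvo" → 6 new (t, u, i, j, v, o)
  "tuijvk" → prefix "tuijv" already present; 1 new (k)
  "bkkhdduc" → 8 new (b, k, k, h, d, d, u, c)
  "tuijvrb" → prefix "tuijv" already present; 2 new (r, b)
  "lxwztlp" → 7 new (l, x, w, z, t, l, p)
  "tuijvw" → prefix "tuijv" already present; 1 new (w)
  "mpwp" → 4 new (m, p, w, p)
  "lxwzp" → prefix "lxwz" already present; 1 new (p)
Total nodes = 6 + 1 + 8 + 2 + 7 + 1 + 4 + 1 = 30

30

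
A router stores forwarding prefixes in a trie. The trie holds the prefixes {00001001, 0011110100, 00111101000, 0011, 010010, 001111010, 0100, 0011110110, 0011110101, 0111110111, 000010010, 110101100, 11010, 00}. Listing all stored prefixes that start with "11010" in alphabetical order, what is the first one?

11010

DFS of the "11010" subtree visits, in order: "11010", "110101100"
The 1st is 11010.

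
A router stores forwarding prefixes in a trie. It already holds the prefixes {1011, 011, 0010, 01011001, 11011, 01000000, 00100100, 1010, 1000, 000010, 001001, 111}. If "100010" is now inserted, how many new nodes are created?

The longest prefix of "100010" already in the trie is "1000" (length 4).
New nodes needed: |"100010"| − 4 = 6 − 4 = 2.

2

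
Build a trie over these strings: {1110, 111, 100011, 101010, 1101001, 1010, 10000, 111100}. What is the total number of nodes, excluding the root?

22

Trace insertions, counting only characters that open a new branch:
  "1110" → 4 new (1, 1, 1, 0)
  "111" → prefix "111" already present; 0 new (none)
  "100011" → prefix "1" already present; 5 new (0, 0, 0, 1, 1)
  "101010" → prefix "10" already present; 4 new (1, 0, 1, 0)
  "1101001" → prefix "11" already present; 5 new (0, 1, 0, 0, 1)
  "1010" → prefix "1010" already present; 0 new (none)
  "10000" → prefix "1000" already present; 1 new (0)
  "111100" → prefix "111" already present; 3 new (1, 0, 0)
Total nodes = 4 + 0 + 5 + 4 + 5 + 0 + 1 + 3 = 22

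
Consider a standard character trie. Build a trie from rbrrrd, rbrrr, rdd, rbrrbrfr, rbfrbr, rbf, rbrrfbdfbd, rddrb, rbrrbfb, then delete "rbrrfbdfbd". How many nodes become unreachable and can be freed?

6

After clearing the end-marker at "rbrrfbdfbd", prune upward until reaching a node still needed by another word.
The suffix "fbdfbd" (6 nodes) is used only by "rbrrfbdfbd"; the node for "rbrr" still has the child "r", so pruning stops there.
Nodes removed: 6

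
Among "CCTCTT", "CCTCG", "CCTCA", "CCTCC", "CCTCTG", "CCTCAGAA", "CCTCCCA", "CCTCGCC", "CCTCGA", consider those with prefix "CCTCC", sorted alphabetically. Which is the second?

CCTCCCA

Words with prefix "CCTCC", in lexicographic order: "CCTCC", "CCTCCCA"
Position 2: CCTCCCA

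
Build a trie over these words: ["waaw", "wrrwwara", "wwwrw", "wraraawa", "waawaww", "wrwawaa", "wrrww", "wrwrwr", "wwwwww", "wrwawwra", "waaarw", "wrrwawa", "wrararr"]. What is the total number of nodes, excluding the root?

For each word, the new-node count is its length minus the longest prefix already in the trie:
  "waaw" → 4 new (w, a, a, w)
  "wrrwwara" → prefix "w" already present; 7 new (r, r, w, w, a, r, a)
  "wwwrw" → prefix "w" already present; 4 new (w, w, r, w)
  "wraraawa" → prefix "wr" already present; 6 new (a, r, a, a, w, a)
  "waawaww" → prefix "waaw" already present; 3 new (a, w, w)
  "wrwawaa" → prefix "wr" already present; 5 new (w, a, w, a, a)
  "wrrww" → prefix "wrrww" already present; 0 new (none)
  "wrwrwr" → prefix "wrw" already present; 3 new (r, w, r)
  "wwwwww" → prefix "www" already present; 3 new (w, w, w)
  "wrwawwra" → prefix "wrwaw" already present; 3 new (w, r, a)
  "waaarw" → prefix "waa" already present; 3 new (a, r, w)
  "wrrwawa" → prefix "wrrw" already present; 3 new (a, w, a)
  "wrararr" → prefix "wrara" already present; 2 new (r, r)
Total nodes = 4 + 7 + 4 + 6 + 3 + 5 + 0 + 3 + 3 + 3 + 3 + 3 + 2 = 46

46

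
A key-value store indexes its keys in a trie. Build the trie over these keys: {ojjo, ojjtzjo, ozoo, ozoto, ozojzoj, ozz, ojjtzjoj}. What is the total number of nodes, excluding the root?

Count nodes per top-level branch (shared prefixes stored once):
  'o'-branch (ojjo, ojjtzjo, ojjtzjoj, ozojzoj, ozoo, ozoto, ozz): 19 nodes
Sum: 19

19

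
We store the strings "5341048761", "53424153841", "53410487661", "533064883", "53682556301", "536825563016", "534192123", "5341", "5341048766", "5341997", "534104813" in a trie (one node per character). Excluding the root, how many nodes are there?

Insert word by word; a character creates a node only if that edge doesn't already exist:
  "5341048761" → 10 new (5, 3, 4, 1, 0, 4, 8, 7, 6, 1)
  "53424153841" → prefix "534" already present; 8 new (2, 4, 1, 5, 3, 8, 4, 1)
  "53410487661" → prefix "534104876" already present; 2 new (6, 1)
  "533064883" → prefix "53" already present; 7 new (3, 0, 6, 4, 8, 8, 3)
  "53682556301" → prefix "53" already present; 9 new (6, 8, 2, 5, 5, 6, 3, 0, 1)
  "536825563016" → prefix "53682556301" already present; 1 new (6)
  "534192123" → prefix "5341" already present; 5 new (9, 2, 1, 2, 3)
  "5341" → prefix "5341" already present; 0 new (none)
  "5341048766" → prefix "5341048766" already present; 0 new (none)
  "5341997" → prefix "53419" already present; 2 new (9, 7)
  "534104813" → prefix "5341048" already present; 2 new (1, 3)
Total nodes = 10 + 8 + 2 + 7 + 9 + 1 + 5 + 0 + 0 + 2 + 2 = 46

46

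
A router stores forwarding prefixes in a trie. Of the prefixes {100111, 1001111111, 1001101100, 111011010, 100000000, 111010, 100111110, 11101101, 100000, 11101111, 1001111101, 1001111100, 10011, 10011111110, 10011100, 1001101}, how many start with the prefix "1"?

Traverse to the node for "1", then collect every word in that subtree.
Words under "1": 100000, 100000000, 10011, 1001101, 1001101100, 100111, 10011100, 100111110, 1001111100, 1001111101, 1001111111, 10011111110, 111010, 11101101, 111011010, 11101111
Count: 16

16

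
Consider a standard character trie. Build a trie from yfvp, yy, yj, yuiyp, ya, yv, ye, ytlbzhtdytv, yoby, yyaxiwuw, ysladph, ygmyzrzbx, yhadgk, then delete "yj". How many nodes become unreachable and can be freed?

A node on "yj"'s path can go only if nothing else ends at it or branches off below it.
The suffix "j" (1 node) is used only by "yj"; the node for "y" still has the child "f", so pruning stops there.
Nodes removed: 1

1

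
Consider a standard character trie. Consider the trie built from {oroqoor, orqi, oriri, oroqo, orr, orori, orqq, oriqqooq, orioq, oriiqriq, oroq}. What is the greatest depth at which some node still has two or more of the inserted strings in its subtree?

5

The deepest shared node is where two words last agree before diverging.
e.g. "oroqo" and "oroqoor" share the prefix "oroqo" of length 5; no pair shares a longer one.
Longest shared-prefix length: 5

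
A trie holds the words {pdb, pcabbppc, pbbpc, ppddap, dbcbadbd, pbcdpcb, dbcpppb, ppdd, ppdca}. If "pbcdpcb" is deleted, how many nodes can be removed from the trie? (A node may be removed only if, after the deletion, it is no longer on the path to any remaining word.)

5

Walk "pbcdpcb" from the leaf back toward the root, removing each node that no remaining word uses.
The suffix "cdpcb" (5 nodes) is used only by "pbcdpcb"; the node for "pb" still has the child "b", so pruning stops there.
Nodes removed: 5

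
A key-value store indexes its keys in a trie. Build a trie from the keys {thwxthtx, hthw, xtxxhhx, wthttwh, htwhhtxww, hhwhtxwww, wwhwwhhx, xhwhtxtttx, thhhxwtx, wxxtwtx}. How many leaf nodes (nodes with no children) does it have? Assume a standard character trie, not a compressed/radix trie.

A leaf is a node with no children — equivalently, the end of a word that is not a proper prefix of any other stored word.
Those words: "hhwhtxwww", "hthw", "htwhhtxww", "thhhxwtx", "thwxthtx", "wthttwh", "wwhwwhhx", "wxxtwtx", "xhwhtxtttx", "xtxxhhx"
Leaf count: 10

10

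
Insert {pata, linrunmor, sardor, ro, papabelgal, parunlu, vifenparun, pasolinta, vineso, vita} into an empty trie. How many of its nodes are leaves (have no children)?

10

Leaves are exactly the stored words that no other stored word extends.
Those words: "linrunmor", "papabelgal", "parunlu", "pasolinta", "pata", "ro", "sardor", "vifenparun", "vineso", "vita"
Leaf count: 10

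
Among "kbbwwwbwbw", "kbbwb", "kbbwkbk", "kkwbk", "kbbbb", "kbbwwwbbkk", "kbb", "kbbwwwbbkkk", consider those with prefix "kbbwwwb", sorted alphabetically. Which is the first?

Filter for "kbbwwwb…" and sort: "kbbwwwbbkk", "kbbwwwbbkkk", "kbbwwwbwbw"
Position 1: kbbwwwbbkk

kbbwwwbbkk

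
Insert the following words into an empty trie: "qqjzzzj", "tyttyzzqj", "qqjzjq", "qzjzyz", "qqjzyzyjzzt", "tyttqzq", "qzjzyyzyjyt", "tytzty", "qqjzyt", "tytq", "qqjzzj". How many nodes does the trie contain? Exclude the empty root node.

Insert word by word; a character creates a node only if that edge doesn't already exist:
  "qqjzzzj" → 7 new (q, q, j, z, z, z, j)
  "tyttyzzqj" → 9 new (t, y, t, t, y, z, z, q, j)
  "qqjzjq" → prefix "qqjz" already present; 2 new (j, q)
  "qzjzyz" → prefix "q" already present; 5 new (z, j, z, y, z)
  "qqjzyzyjzzt" → prefix "qqjz" already present; 7 new (y, z, y, j, z, z, t)
  "tyttqzq" → prefix "tytt" already present; 3 new (q, z, q)
  "qzjzyyzyjyt" → prefix "qzjzy" already present; 6 new (y, z, y, j, y, t)
  "tytzty" → prefix "tyt" already present; 3 new (z, t, y)
  "qqjzyt" → prefix "qqjzy" already present; 1 new (t)
  "tytq" → prefix "tyt" already present; 1 new (q)
  "qqjzzj" → prefix "qqjzz" already present; 1 new (j)
Total nodes = 7 + 9 + 2 + 5 + 7 + 3 + 6 + 3 + 1 + 1 + 1 = 45

45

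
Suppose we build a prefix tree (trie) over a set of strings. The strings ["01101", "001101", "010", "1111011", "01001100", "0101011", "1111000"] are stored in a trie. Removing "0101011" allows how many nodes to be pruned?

4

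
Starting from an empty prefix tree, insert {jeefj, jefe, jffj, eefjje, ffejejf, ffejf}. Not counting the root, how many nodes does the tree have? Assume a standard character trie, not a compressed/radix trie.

24

Trace insertions, counting only characters that open a new branch:
  "jeefj" → 5 new (j, e, e, f, j)
  "jefe" → prefix "je" already present; 2 new (f, e)
  "jffj" → prefix "j" already present; 3 new (f, f, j)
  "eefjje" → 6 new (e, e, f, j, j, e)
  "ffejejf" → 7 new (f, f, e, j, e, j, f)
  "ffejf" → prefix "ffej" already present; 1 new (f)
Total nodes = 5 + 2 + 3 + 6 + 7 + 1 = 24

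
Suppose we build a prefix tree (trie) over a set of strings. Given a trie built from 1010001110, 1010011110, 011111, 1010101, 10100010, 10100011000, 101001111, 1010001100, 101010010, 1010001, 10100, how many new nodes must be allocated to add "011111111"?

3

"011111" is already a path in the trie; the remaining "111" must be added.
Each of the 3 remaining characters creates one node.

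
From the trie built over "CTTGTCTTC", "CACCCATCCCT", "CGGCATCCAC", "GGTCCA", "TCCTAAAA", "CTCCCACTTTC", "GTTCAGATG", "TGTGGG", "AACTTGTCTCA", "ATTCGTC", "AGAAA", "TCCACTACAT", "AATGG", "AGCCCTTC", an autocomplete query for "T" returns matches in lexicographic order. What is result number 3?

Words with prefix "T", in lexicographic order: "TCCACTACAT", "TCCTAAAA", "TGTGGG"
The 3rd is TGTGGG.

TGTGGG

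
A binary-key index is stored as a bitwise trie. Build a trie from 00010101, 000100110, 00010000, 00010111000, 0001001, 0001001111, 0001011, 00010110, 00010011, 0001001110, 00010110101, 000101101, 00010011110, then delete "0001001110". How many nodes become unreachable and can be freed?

A node on "0001001110"'s path can go only if nothing else ends at it or branches off below it.
The suffix "0" (1 node) is used only by "0001001110"; the node for "000100111" still has the child "1", so pruning stops there.
Nodes removed: 1

1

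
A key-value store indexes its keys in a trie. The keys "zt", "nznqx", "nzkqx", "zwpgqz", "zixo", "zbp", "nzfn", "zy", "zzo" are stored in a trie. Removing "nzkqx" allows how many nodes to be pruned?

Walk "nzkqx" from the leaf back toward the root, removing each node that no remaining word uses.
The suffix "kqx" (3 nodes) is used only by "nzkqx"; the node for "nz" still has the child "n", so pruning stops there.
Nodes removed: 3

3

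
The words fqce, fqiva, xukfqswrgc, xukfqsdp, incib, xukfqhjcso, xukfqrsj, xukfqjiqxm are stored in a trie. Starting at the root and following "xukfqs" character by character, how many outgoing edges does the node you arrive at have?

2

The children of the "xukfqs" node are the distinct next characters among strings starting with "xukfqs".
Characters that immediately follow "xukfqs" among the stored strings: {d, w}.
That node has 2 child edges.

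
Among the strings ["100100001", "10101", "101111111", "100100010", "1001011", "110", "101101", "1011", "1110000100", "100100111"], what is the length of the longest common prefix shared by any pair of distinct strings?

7

Equivalently: take the maximum, over all pairs, of their longest common prefix length.
"100100001" and "100100010" agree on "1001000" (7 characters) before diverging; nothing deeper is shared.
Longest shared-prefix length: 7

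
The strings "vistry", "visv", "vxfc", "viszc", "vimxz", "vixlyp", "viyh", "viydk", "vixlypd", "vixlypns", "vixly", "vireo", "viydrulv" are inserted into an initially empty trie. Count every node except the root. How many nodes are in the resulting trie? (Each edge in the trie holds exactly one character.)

Count nodes per top-level branch (shared prefixes stored once):
  'v'-branch (vimxz, vireo, vistry, visv, viszc, vixly, vixlyp, vixlypd, vixlypns, viydk, viydrulv, viyh, vxfc): 33 nodes
Sum: 33

33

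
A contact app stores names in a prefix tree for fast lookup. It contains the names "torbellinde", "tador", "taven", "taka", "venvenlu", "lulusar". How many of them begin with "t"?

4

Traverse to the node for "t", then collect every word in that subtree.
Matches: "tador", "taka", "taven", "torbellinde"
Count: 4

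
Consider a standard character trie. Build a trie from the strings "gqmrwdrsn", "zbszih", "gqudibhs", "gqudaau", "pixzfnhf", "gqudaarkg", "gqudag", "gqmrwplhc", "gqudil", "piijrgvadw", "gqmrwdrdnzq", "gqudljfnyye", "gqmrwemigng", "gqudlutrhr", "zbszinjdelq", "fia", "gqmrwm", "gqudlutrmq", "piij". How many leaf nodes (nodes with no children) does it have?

18

Leaves are exactly the stored words that no other stored word extends.
Those words: "fia", "gqmrwdrdnzq", "gqmrwdrsn", "gqmrwemigng", "gqmrwm", "gqmrwplhc", "gqudaarkg", "gqudaau", "gqudag", "gqudibhs", "gqudil", "gqudljfnyye", "gqudlutrhr", "gqudlutrmq", "piijrgvadw", "pixzfnhf", "zbszih", "zbszinjdelq"
Leaf count: 18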